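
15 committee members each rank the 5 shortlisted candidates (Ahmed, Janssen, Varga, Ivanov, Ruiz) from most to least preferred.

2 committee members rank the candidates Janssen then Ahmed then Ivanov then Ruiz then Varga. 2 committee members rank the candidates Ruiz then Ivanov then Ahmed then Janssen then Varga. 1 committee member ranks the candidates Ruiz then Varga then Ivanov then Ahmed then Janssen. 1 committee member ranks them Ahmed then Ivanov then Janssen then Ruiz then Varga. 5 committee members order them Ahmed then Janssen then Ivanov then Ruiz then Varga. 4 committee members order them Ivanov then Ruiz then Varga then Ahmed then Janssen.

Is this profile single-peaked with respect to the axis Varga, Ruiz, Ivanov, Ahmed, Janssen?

yes

Axis positions: Varga=1, Ruiz=2, Ivanov=3, Ahmed=4, Janssen=5.
Cluster 1 (peak Janssen at position 5): ranking walks positions 5-4-3-2-1, expanding outward from the peak — single-peaked.
Cluster 2 (peak Ruiz at position 2): ranking walks positions 2-3-4-5-1, expanding outward from the peak — single-peaked.
Cluster 3 (peak Ruiz at position 2): ranking walks positions 2-1-3-4-5, expanding outward from the peak — single-peaked.
Cluster 4 (peak Ahmed at position 4): ranking walks positions 4-3-5-2-1, expanding outward from the peak — single-peaked.
Cluster 5 (peak Ahmed at position 4): ranking walks positions 4-5-3-2-1, expanding outward from the peak — single-peaked.
Cluster 6 (peak Ivanov at position 3): ranking walks positions 3-2-1-4-5, expanding outward from the peak — single-peaked.
Every ranking is single-peaked on this axis.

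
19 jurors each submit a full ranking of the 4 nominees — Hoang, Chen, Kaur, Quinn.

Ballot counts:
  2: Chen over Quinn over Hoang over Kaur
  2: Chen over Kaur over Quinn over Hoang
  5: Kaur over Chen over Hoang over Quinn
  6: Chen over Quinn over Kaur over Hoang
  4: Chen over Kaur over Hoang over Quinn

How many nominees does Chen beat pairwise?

3

Chen against each rival (19 jurors):
Chen vs Hoang: Chen, 19–0.
Chen vs Kaur: Chen is ranked higher on 2+2+6+4 = 14 ballots, Kaur on 5. Chen wins 14–5.
Chen vs Quinn: Chen wins 19–0.
Chen beats Hoang, Kaur, Quinn — 3 pairwise wins.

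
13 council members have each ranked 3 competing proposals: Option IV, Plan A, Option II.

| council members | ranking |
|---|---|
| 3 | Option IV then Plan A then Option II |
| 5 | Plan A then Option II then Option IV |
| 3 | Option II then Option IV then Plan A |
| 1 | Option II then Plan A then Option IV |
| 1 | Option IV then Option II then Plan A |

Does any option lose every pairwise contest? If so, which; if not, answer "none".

none

Pairwise majorities:
Option IV vs Plan A: Option IV is ranked higher on 3+3+1 = 7 ballots, Plan A on 6. Option IV wins 7–6.
Option IV–Option II: Option II 9–4.
Plan A vs Option II: Plan A, 8–5.
No option is winless: Option IV beats Plan A; Plan A beats Option II; Option II beats Option IV. There is no Condorcet loser.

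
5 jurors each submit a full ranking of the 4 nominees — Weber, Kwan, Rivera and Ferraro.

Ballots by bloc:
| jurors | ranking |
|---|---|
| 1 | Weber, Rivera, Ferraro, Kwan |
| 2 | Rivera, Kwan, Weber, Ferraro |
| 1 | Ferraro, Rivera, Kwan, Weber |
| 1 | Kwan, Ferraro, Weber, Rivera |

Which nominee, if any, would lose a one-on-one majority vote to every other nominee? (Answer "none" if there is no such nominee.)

Pairwise majorities:
Weber–Kwan: Kwan 4–1.
Weber vs Rivera: 2 to 3, Rivera.
Weber vs Ferraro: Weber wins 3–2.
Kwan vs Rivera: Rivera, 4–1.
Kwan vs Ferraro: Kwan is ranked higher on 2+1 = 3 ballots, Ferraro on 2. Kwan wins 3–2.
Rivera vs Ferraro: 3 to 2, Rivera.
Ferraro loses to every other nominee — it is the Condorcet loser.

Ferraro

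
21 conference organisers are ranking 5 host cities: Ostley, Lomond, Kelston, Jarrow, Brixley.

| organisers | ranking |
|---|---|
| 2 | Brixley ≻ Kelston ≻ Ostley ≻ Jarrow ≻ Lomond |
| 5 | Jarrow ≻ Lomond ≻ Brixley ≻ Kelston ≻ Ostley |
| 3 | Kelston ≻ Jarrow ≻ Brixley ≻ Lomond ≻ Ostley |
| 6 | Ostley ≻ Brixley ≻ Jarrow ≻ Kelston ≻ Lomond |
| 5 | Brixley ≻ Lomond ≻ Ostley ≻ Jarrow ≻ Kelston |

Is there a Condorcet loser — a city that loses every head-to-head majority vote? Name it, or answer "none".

Pairwise majorities:
Ostley–Lomond: Lomond 13–8.
Ostley vs Kelston: 11 to 10, Ostley.
Ostley vs Jarrow: Ostley, 13–8.
Ostley vs Brixley: Brixley, 15–6.
Lomond–Kelston: Kelston 11–10.
Lomond vs Jarrow: Jarrow, 16–5.
Lomond vs Brixley: Brixley, 16–5.
Kelston vs Jarrow: Jarrow, 16–5.
Kelston vs Brixley: 3 for Kelston, 18 for Brixley — Brixley by 18–3.
Jarrow vs Brixley: Brixley, 13–8.
Every city wins at least one matchup (Ostley beats Kelston; Lomond beats Ostley; Kelston beats Lomond; Jarrow beats Lomond; Brixley beats Ostley), so there is no Condorcet loser.

none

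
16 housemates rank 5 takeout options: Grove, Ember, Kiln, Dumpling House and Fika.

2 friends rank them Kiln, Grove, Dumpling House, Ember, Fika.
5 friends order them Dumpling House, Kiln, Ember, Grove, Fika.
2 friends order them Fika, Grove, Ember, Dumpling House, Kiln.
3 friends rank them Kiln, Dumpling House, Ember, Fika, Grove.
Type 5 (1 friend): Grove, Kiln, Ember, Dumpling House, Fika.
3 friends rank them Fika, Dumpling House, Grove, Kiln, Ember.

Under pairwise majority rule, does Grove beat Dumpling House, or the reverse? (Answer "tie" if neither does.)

Dumpling House

Ballots ranking Grove above Dumpling House: 2 + 2 + 1 = 5.
Ballots ranking Dumpling House above Grove: 16 − 5 = 11.
Dumpling House wins the head-to-head 11–5.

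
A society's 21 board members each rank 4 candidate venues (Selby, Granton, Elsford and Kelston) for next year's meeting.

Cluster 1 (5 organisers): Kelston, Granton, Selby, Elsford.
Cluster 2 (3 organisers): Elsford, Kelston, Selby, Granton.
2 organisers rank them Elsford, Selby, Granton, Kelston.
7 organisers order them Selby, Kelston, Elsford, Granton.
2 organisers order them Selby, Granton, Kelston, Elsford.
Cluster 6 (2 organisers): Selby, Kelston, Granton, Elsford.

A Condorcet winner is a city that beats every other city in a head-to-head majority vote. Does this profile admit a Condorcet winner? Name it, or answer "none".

Head-to-head results (21 organisers):
Selby vs Granton: 3+2+7+2+2 = 16 for Selby, 5 for Granton — Selby by 16–5.
Selby–Elsford: Selby 16–5.
Selby vs Kelston: Selby preferred on 2+7+2+2 = 13 ballots; Selby wins 13–8.
Granton vs Elsford: Elsford wins 12–9.
Granton vs Kelston: Granton is ranked higher on 2+2 = 4 ballots, Kelston on 17. Kelston wins 17–4.
Elsford vs Kelston: 3+2 = 5 for Elsford, 16 for Kelston — Kelston by 16–5.
Selby defeats every rival head-to-head and is the Condorcet winner.

Selby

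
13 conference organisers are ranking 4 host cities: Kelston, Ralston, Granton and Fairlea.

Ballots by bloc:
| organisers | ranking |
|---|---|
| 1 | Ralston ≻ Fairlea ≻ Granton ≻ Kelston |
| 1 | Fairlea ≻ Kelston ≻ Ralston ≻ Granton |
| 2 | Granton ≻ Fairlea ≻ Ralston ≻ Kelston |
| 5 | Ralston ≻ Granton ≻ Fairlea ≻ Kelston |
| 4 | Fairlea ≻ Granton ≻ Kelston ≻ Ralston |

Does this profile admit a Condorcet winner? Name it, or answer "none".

none

Head-to-head results (13 organisers):
Kelston–Ralston: Ralston 8–5.
Kelston vs Granton: 1 for Kelston, 12 for Granton — Granton by 12–1.
Kelston–Fairlea: Fairlea 13–0.
Ralston vs Granton: 7 to 6, Ralston.
Ralston vs Fairlea: Fairlea wins 7–6.
Granton vs Fairlea: Granton wins 7–6.
Each city drops at least one matchup (Kelston loses to Ralston; Ralston loses to Fairlea; Granton loses to Ralston; Fairlea loses to Granton); the cycle Ralston beats Granton beats Fairlea beats Ralston rules out a Condorcet winner.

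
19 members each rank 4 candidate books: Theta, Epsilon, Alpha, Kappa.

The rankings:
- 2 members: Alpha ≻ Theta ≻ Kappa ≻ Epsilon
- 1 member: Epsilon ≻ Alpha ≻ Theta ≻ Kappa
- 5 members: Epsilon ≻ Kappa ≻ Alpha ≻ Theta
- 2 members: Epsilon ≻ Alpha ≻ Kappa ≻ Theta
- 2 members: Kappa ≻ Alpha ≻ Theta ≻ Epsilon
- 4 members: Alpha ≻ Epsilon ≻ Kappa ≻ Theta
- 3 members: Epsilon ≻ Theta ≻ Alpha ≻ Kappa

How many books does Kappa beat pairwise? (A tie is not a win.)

Kappa against each rival (19 members):
Kappa vs Theta: Kappa, 13–6.
Kappa vs Epsilon: 2+2 = 4 for Kappa, 15 for Epsilon — Epsilon by 15–4.
Kappa vs Alpha: Kappa is ranked higher on 5+2 = 7 ballots, Alpha on 12. Alpha wins 12–7.
Kappa beats Theta; loses to Epsilon, Alpha — 1 pairwise win.

1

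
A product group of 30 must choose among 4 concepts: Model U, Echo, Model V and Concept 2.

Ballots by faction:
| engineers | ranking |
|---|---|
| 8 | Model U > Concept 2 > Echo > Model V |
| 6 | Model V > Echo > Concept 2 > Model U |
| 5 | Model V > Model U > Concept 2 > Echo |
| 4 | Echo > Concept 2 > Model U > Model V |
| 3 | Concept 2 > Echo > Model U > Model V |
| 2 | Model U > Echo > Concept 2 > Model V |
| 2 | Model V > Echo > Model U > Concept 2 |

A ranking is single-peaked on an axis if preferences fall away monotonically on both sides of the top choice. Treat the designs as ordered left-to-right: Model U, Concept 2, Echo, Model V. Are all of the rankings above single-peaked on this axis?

no

Axis positions: Model U=1, Concept 2=2, Echo=3, Model V=4.
Faction 1 (peak Model U at position 1): ranking walks positions 1-2-3-4, expanding outward from the peak — single-peaked.
Faction 2 (peak Model V at position 4): ranking walks positions 4-3-2-1, expanding outward from the peak — single-peaked.
Faction 3: ranking walks positions 4-1-2-3; Model U is ranked above Echo even though Echo lies between Model U and the peak Model V on the axis — preferences dip and rise again. Not single-peaked.
Faction 4 (peak Echo at position 3): ranking walks positions 3-2-1-4, expanding outward from the peak — single-peaked.
Faction 5 (peak Concept 2 at position 2): ranking walks positions 2-3-1-4, expanding outward from the peak — single-peaked.
Faction 6: ranking walks positions 1-3-2-4; Echo is ranked above Concept 2 even though Concept 2 lies between Echo and the peak Model U on the axis — preferences dip and rise again. Not single-peaked.
Faction 7: ranking walks positions 4-3-1-2; Model U is ranked above Concept 2 even though Concept 2 lies between Model U and the peak Model V on the axis — preferences dip and rise again. Not single-peaked.
Faction 3 violates single-peakedness, so the profile is not single-peaked on this axis.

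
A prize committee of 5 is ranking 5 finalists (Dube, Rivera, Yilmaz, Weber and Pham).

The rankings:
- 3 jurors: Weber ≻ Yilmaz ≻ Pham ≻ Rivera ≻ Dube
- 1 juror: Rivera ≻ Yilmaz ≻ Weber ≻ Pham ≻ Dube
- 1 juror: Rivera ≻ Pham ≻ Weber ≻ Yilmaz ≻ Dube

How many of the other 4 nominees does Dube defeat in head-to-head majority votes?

Dube against each rival (5 jurors):
Dube–Rivera: Rivera 5–0.
Dube vs Yilmaz: Yilmaz, 5–0.
Dube vs Weber: Dube is ranked higher on 0 ballots, Weber on 5. Weber wins 5–0.
Dube vs Pham: Pham wins 5–0.
Dube beats no one; loses to Rivera, Yilmaz, Weber, Pham — 0 pairwise wins.

0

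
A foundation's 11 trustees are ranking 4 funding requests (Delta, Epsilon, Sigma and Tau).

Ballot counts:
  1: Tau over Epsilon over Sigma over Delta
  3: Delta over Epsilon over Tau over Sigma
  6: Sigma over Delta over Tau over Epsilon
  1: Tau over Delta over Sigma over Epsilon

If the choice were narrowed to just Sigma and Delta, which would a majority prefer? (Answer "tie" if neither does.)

Sigma

Ballots ranking Sigma above Delta: 1 + 6 = 7.
Ballots ranking Delta above Sigma: 11 − 7 = 4.
Sigma wins the head-to-head 7–4.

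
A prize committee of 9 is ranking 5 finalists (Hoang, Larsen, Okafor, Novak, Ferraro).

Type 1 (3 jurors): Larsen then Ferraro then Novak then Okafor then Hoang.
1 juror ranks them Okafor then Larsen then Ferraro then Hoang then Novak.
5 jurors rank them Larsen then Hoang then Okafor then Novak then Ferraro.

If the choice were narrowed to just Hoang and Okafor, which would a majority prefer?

Hoang

Ballots ranking Hoang above Okafor: 5.
Ballots ranking Okafor above Hoang: 9 − 5 = 4.
Hoang wins the head-to-head 5–4.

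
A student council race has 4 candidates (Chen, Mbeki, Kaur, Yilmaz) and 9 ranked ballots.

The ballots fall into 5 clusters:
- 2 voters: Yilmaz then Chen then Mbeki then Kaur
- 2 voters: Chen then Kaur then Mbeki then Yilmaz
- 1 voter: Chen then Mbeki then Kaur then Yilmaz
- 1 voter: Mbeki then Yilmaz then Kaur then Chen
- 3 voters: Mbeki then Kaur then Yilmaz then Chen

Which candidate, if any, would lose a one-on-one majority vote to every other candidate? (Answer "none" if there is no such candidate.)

none

Pairwise majorities:
Chen–Mbeki: Chen 5–4.
Chen vs Kaur: Chen, 5–4.
Chen–Yilmaz: Yilmaz 6–3.
Mbeki vs Kaur: Mbeki wins 7–2.
Mbeki vs Yilmaz: Mbeki, 7–2.
Kaur vs Yilmaz: Kaur wins 6–3.
Each candidate has at least one pairwise win (Chen beats Mbeki; Mbeki beats Kaur; Kaur beats Yilmaz; Yilmaz beats Chen) — no Condorcet loser.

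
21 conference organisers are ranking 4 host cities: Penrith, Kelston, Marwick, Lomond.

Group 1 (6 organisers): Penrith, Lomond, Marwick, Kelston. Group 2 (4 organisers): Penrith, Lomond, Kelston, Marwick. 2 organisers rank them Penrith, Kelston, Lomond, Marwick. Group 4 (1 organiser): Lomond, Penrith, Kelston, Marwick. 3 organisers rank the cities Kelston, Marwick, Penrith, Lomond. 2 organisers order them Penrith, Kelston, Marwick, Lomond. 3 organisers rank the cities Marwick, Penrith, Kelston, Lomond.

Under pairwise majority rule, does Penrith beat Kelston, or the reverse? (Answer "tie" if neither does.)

Ballots ranking Penrith above Kelston: 6 + 4 + 2 + 1 + 2 + 3 = 18.
Ballots ranking Kelston above Penrith: 21 − 18 = 3.
Penrith wins the head-to-head 18–3.

Penrith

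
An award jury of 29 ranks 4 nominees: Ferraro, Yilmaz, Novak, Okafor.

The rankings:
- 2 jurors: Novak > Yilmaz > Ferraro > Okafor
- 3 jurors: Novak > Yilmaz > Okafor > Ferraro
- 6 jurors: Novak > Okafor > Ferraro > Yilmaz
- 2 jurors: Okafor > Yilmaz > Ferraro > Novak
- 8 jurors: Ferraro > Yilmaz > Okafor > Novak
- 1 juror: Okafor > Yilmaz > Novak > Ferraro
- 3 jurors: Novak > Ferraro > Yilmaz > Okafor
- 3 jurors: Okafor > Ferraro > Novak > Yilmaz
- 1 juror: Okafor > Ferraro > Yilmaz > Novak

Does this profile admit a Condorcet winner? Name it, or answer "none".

none

Check each pair by majority over 29 ballots:
Ferraro vs Yilmaz: 21 to 8, Ferraro.
Ferraro vs Novak: Ferraro preferred on 2+8+3+1 = 14 ballots; Novak wins 15–14.
Ferraro vs Okafor: 2+8+3 = 13 for Ferraro, 16 for Okafor — Okafor by 16–13.
Yilmaz vs Novak: 12 to 17, Novak.
Yilmaz vs Okafor: Yilmaz preferred on 2+3+8+3 = 16 ballots; Yilmaz wins 16–13.
Novak vs Okafor: Novak is ranked higher on 2+3+6+3 = 14 ballots, Okafor on 15. Okafor wins 15–14.
Each nominee drops at least one matchup (Ferraro loses to Novak; Yilmaz loses to Ferraro; Novak loses to Okafor; Okafor loses to Yilmaz); the cycle Ferraro > Yilmaz > Okafor > Ferraro rules out a Condorcet winner.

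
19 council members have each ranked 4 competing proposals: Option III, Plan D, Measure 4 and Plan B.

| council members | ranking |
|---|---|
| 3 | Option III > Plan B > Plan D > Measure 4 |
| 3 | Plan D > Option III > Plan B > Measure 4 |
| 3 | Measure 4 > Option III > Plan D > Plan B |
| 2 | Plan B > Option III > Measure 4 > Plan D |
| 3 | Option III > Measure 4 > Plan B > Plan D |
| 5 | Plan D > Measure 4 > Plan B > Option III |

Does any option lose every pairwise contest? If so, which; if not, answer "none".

Pairwise majorities:
Option III vs Plan D: Option III is ranked higher on 3+3+2+3 = 11 ballots, Plan D on 8. Option III wins 11–8.
Option III vs Measure 4: Option III wins 11–8.
Option III vs Plan B: 3+3+3+3 = 12 for Option III, 7 for Plan B — Option III by 12–7.
Plan D vs Measure 4: 11 to 8, Plan D.
Plan D vs Plan B: Plan D wins 11–8.
Measure 4 vs Plan B: 11 to 8, Measure 4.
Only Plan B has no wins; Plan B is the Condorcet loser.

Plan B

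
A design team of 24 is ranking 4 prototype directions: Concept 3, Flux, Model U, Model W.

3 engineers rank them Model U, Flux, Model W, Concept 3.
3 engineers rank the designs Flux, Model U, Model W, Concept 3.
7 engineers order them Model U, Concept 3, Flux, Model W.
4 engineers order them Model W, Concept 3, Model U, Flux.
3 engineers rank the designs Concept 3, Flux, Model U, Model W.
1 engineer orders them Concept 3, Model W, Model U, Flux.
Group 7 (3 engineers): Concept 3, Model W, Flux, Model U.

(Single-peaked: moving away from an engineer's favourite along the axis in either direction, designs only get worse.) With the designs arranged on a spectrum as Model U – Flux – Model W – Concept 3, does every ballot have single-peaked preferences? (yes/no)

no

Axis positions: Model U=1, Flux=2, Model W=3, Concept 3=4.
Group 1 (peak Model U at position 1): ranking walks positions 1-2-3-4, expanding outward from the peak — single-peaked.
Group 2 (peak Flux at position 2): ranking walks positions 2-1-3-4, expanding outward from the peak — single-peaked.
Group 3: ranking walks positions 1-4-2-3; Concept 3 is ranked above Flux even though Flux lies between Concept 3 and the peak Model U on the axis — preferences dip and rise again. Not single-peaked.
Group 4: ranking walks positions 3-4-1-2; Model U is ranked above Flux even though Flux lies between Model U and the peak Model W on the axis — preferences dip and rise again. Not single-peaked.
Group 5: ranking walks positions 4-2-1-3; Flux is ranked above Model W even though Model W lies between Flux and the peak Concept 3 on the axis — preferences dip and rise again. Not single-peaked.
Group 6: ranking walks positions 4-3-1-2; Model U is ranked above Flux even though Flux lies between Model U and the peak Concept 3 on the axis — preferences dip and rise again. Not single-peaked.
Group 7 (peak Concept 3 at position 4): ranking walks positions 4-3-2-1, expanding outward from the peak — single-peaked.
Group 3 violates single-peakedness, so the profile is not single-peaked on this axis.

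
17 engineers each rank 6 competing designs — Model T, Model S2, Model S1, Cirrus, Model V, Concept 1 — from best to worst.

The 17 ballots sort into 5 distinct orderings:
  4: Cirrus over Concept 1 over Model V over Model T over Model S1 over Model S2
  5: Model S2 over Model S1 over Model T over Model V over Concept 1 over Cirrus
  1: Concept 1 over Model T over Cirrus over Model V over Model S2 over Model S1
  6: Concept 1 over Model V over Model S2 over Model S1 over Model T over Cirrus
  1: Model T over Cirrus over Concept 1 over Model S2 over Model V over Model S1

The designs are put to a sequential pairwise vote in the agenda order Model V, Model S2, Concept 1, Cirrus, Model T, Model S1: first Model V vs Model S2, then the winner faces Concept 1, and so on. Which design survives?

Round 1: Model V vs Model S2 — 11–6, Model V advances.
Round 2: Model V vs Concept 1 — 5–12, Concept 1 advances.
Round 3: Concept 1 vs Cirrus — 12–5, Concept 1 advances.
Round 4: Concept 1 vs Model T — 11–6, Concept 1 advances.
Round 5: Concept 1 vs Model S1 — 12–5, Concept 1 advances.
The agenda winner is Concept 1.

Concept 1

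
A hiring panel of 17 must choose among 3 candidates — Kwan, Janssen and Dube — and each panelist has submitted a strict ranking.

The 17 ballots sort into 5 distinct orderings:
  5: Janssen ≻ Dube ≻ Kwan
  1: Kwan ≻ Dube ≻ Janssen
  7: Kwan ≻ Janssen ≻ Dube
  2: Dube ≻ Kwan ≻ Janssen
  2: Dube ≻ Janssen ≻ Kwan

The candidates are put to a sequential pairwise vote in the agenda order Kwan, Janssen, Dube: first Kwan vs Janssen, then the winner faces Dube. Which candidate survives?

Dube

Round 1: Kwan vs Janssen — 10–7, Kwan advances.
Round 2: Kwan vs Dube — 8–9, Dube advances.
The agenda winner is Dube.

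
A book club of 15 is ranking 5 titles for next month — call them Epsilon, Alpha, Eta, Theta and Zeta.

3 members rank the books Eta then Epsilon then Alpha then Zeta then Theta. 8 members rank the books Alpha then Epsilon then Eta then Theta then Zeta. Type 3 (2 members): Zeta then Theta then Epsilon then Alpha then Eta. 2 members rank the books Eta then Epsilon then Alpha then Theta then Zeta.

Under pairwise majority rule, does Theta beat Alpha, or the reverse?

Ballots ranking Theta above Alpha: 2.
Ballots ranking Alpha above Theta: 15 − 2 = 13.
Alpha wins the head-to-head 13–2.

Alpha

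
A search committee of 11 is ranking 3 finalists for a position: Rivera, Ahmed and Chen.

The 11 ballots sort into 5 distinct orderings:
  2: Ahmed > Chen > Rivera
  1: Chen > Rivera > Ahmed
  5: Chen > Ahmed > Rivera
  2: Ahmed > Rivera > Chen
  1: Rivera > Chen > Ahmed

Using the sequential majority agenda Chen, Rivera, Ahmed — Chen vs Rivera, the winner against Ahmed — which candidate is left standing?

Chen

Round 1: Chen vs Rivera — 8–3, Chen advances.
Round 2: Chen vs Ahmed — 7–4, Chen advances.
Chen survives the agenda.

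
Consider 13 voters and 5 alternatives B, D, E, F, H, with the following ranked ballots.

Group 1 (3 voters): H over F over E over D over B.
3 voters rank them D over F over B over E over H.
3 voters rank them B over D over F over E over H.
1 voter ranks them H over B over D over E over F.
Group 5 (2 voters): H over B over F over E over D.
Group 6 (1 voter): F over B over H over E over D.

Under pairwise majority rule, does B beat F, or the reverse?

Ballots ranking B above F: 3 + 1 + 2 = 6.
Ballots ranking F above B: 13 − 6 = 7.
F wins the head-to-head 7–6.

F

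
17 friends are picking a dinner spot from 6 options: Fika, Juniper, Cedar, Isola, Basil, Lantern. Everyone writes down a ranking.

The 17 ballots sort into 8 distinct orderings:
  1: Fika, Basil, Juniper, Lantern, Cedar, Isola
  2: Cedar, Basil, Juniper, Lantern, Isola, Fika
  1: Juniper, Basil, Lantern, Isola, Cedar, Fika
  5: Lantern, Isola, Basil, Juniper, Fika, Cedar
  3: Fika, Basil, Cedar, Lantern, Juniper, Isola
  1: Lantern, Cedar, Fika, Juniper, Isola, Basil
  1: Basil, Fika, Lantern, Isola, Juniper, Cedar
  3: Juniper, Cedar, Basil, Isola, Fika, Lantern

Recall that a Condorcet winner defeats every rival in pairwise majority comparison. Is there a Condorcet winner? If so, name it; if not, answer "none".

Basil

Head-to-head results (17 friends):
Fika–Juniper: Juniper 11–6.
Fika vs Cedar: Fika, 10–7.
Fika–Isola: Isola 11–6.
Fika–Basil: Basil 12–5.
Fika–Lantern: Lantern 9–8.
Juniper vs Cedar: Juniper, 11–6.
Juniper–Isola: Juniper 11–6.
Juniper–Basil: Basil 12–5.
Juniper vs Lantern: Lantern, 10–7.
Cedar vs Isola: Cedar wins 10–7.
Cedar–Basil: Basil 11–6.
Cedar vs Lantern: Lantern, 9–8.
Isola vs Basil: Basil, 11–6.
Isola vs Lantern: Lantern, 14–3.
Basil vs Lantern: Basil, 11–6.
Only Basil has no losses; Basil is the Condorcet winner.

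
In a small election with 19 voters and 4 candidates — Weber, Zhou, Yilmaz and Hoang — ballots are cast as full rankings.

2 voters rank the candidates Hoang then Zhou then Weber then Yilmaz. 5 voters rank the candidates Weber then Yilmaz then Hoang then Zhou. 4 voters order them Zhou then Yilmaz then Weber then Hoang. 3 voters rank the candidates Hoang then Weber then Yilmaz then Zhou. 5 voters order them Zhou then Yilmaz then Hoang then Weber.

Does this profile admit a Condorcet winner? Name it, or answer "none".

none

Head-to-head results (19 voters):
Weber vs Zhou: Zhou wins 11–8.
Weber–Yilmaz: Weber 10–9.
Weber–Hoang: Hoang 10–9.
Zhou–Yilmaz: Zhou 11–8.
Zhou–Hoang: Hoang 10–9.
Yilmaz vs Hoang: Yilmaz, 14–5.
Every candidate loses at least once (Weber loses to Zhou; Zhou loses to Hoang; Yilmaz loses to Weber; Hoang loses to Yilmaz). The majority relation contains the cycle Weber beats Yilmaz beats Hoang beats Weber, so there is no Condorcet winner.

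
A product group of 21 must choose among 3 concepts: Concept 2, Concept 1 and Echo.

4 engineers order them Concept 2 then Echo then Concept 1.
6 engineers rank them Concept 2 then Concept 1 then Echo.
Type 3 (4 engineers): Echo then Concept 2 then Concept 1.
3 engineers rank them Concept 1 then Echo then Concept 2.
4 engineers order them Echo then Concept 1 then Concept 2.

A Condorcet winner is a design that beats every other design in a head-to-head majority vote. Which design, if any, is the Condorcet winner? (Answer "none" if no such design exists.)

Head-to-head results (21 engineers):
Concept 2 vs Concept 1: Concept 2 wins 14–7.
Concept 2 vs Echo: Concept 2 preferred on 4+6 = 10 ballots; Echo wins 11–10.
Concept 1 vs Echo: Echo, 12–9.
Echo beats each of Concept 2, Concept 1 — Echo is the Condorcet winner.

Echo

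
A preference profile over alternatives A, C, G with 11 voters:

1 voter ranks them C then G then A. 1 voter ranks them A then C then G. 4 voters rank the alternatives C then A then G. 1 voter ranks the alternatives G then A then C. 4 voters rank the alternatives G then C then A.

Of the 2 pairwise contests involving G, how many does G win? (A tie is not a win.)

1

G against each rival (11 voters):
G vs A: G, 6–5.
G vs C: 1+4 = 5 for G, 6 for C — C by 6–5.
G beats A; loses to C — 1 pairwise win.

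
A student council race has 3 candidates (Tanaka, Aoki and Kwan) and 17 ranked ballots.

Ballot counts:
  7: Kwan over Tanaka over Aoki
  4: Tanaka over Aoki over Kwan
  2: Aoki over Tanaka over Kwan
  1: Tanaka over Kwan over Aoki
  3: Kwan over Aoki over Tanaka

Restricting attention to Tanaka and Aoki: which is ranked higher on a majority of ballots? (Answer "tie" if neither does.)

Tanaka

Ballots ranking Tanaka above Aoki: 7 + 4 + 1 = 12.
Ballots ranking Aoki above Tanaka: 17 − 12 = 5.
Tanaka wins the head-to-head 12–5.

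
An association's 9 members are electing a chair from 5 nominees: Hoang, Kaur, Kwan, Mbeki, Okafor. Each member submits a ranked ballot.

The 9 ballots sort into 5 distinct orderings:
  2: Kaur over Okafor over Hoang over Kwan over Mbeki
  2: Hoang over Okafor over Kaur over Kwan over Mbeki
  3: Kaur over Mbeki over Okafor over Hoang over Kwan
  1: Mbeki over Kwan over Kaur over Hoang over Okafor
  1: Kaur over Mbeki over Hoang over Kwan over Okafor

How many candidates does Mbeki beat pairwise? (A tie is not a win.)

Mbeki against each rival (9 voters):
Mbeki vs Hoang: 3+1+1 = 5 for Mbeki, 4 for Hoang — Mbeki by 5–4.
Mbeki vs Kaur: Kaur wins 8–1.
Mbeki vs Kwan: 3+1+1 = 5 for Mbeki, 4 for Kwan — Mbeki by 5–4.
Mbeki vs Okafor: Mbeki wins 5–4.
Mbeki beats Hoang, Kwan, Okafor; loses to Kaur — 3 pairwise wins.

3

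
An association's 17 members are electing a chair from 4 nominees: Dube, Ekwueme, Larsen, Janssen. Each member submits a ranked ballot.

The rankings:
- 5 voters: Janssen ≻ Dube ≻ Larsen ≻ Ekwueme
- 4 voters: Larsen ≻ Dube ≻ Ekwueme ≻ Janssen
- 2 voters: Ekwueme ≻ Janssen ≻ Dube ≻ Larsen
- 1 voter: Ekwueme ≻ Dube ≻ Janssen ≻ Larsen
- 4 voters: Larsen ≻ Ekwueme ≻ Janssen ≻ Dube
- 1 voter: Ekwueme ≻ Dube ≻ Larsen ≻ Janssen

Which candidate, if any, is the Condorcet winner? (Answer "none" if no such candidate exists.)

none

Check each pair by majority over 17 ballots:
Dube vs Ekwueme: Dube preferred on 5+4 = 9 ballots; Dube wins 9–8.
Dube vs Larsen: Dube preferred on 5+2+1+1 = 9 ballots; Dube wins 9–8.
Dube vs Janssen: Dube preferred on 4+1+1 = 6 ballots; Janssen wins 11–6.
Ekwueme vs Larsen: Ekwueme preferred on 2+1+1 = 4 ballots; Larsen wins 13–4.
Ekwueme vs Janssen: Ekwueme preferred on 4+2+1+4+1 = 12 ballots; Ekwueme wins 12–5.
Larsen vs Janssen: 9 to 8, Larsen.
Every candidate loses at least once (Dube loses to Janssen; Ekwueme loses to Dube; Larsen loses to Dube; Janssen loses to Ekwueme). The majority relation contains the cycle Dube beats Ekwueme beats Janssen beats Dube, so there is no Condorcet winner.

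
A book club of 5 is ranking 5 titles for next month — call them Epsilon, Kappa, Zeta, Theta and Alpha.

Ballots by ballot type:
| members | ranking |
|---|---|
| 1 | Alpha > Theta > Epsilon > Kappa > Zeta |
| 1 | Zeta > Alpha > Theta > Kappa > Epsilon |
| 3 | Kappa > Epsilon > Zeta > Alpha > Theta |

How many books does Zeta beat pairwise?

Zeta against each rival (5 members):
Zeta vs Epsilon: Epsilon wins 4–1.
Zeta vs Kappa: 1 to 4, Kappa.
Zeta–Theta: Zeta 4–1.
Zeta vs Alpha: 4 to 1, Zeta.
Zeta beats Theta, Alpha; loses to Epsilon, Kappa — 2 pairwise wins.

2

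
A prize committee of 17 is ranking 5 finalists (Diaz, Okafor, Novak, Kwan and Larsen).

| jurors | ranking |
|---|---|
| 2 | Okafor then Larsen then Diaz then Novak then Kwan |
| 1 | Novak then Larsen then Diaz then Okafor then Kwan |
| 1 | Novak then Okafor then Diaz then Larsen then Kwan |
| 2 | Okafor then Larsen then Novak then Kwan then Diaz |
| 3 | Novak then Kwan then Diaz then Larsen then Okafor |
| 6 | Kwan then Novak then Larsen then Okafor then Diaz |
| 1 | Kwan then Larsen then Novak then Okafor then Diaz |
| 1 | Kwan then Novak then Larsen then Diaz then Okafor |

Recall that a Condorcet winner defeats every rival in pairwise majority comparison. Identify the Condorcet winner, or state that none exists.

Novak

Pairwise majorities:
Diaz vs Okafor: Okafor wins 12–5.
Diaz–Novak: Novak 15–2.
Diaz vs Kwan: 4 to 13, Kwan.
Diaz–Larsen: Larsen 13–4.
Okafor–Novak: Novak 13–4.
Okafor vs Kwan: Kwan wins 11–6.
Okafor vs Larsen: Okafor preferred on 2+1+2 = 5 ballots; Larsen wins 12–5.
Novak vs Kwan: 2+1+1+2+3 = 9 for Novak, 8 for Kwan — Novak by 9–8.
Novak vs Larsen: Novak wins 12–5.
Kwan vs Larsen: 3+6+1+1 = 11 for Kwan, 6 for Larsen — Kwan by 11–6.
Novak beats each of Diaz, Okafor, Kwan, Larsen — Novak is the Condorcet winner.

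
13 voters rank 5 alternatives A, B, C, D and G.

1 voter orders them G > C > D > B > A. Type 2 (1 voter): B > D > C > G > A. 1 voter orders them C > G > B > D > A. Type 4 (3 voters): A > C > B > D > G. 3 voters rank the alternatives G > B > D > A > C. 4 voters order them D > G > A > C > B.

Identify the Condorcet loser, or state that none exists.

none

Pairwise majorities:
A–B: A 7–6.
A–C: A 10–3.
A vs D: A is ranked higher on 3 ballots, D on 10. D wins 10–3.
A vs G: A is ranked higher on 3 ballots, G on 10. G wins 10–3.
B vs C: C, 9–4.
B vs D: B preferred on 1+1+3+3 = 8 ballots; B wins 8–5.
B vs G: 1+3 = 4 for B, 9 for G — G by 9–4.
C vs D: D, 8–5.
C vs G: G, 8–5.
D–G: D 8–5.
Each alternative has at least one pairwise win (A beats B; B beats D; C beats B; D beats A; G beats A) — no Condorcet loser.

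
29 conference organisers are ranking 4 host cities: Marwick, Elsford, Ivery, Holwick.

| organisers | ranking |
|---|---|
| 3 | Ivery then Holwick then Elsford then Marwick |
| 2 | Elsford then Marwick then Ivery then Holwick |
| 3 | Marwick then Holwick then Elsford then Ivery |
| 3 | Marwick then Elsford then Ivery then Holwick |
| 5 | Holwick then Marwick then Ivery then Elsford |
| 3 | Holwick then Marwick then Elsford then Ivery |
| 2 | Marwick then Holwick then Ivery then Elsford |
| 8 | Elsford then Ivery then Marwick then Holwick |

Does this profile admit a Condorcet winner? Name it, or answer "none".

Check each pair by majority over 29 ballots:
Marwick vs Elsford: Marwick wins 16–13.
Marwick–Ivery: Marwick 18–11.
Marwick vs Holwick: Marwick, 18–11.
Elsford–Ivery: Elsford 19–10.
Elsford–Holwick: Holwick 16–13.
Ivery vs Holwick: Ivery, 16–13.
Only Marwick has no losses; Marwick is the Condorcet winner.

Marwick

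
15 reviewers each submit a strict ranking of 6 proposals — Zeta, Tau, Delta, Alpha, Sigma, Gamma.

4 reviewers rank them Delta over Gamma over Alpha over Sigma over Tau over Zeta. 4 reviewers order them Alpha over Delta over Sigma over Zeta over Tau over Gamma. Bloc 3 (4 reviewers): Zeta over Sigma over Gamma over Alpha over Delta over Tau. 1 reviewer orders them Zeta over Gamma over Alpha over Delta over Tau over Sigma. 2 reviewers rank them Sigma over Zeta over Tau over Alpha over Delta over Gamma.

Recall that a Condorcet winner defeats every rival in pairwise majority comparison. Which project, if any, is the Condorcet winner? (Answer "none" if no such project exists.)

Head-to-head results (15 reviewers):
Zeta vs Tau: 11 to 4, Zeta.
Zeta vs Delta: Delta, 8–7.
Zeta vs Alpha: 7 to 8, Alpha.
Zeta vs Sigma: Zeta is ranked higher on 4+1 = 5 ballots, Sigma on 10. Sigma wins 10–5.
Zeta–Gamma: Zeta 11–4.
Tau–Delta: Delta 13–2.
Tau vs Alpha: Alpha wins 13–2.
Tau–Sigma: Sigma 14–1.
Tau vs Gamma: Gamma, 9–6.
Delta vs Alpha: 4 to 11, Alpha.
Delta vs Sigma: 4+4+1 = 9 for Delta, 6 for Sigma — Delta by 9–6.
Delta–Gamma: Delta 10–5.
Alpha vs Sigma: Alpha wins 9–6.
Alpha vs Gamma: Alpha preferred on 4+2 = 6 ballots; Gamma wins 9–6.
Sigma vs Gamma: Sigma wins 10–5.
Every project loses at least once (Zeta loses to Delta; Tau loses to Zeta; Delta loses to Alpha; Alpha loses to Gamma; Sigma loses to Delta; Gamma loses to Zeta). The majority relation contains the cycle Zeta > Gamma > Alpha > Zeta, so there is no Condorcet winner.

none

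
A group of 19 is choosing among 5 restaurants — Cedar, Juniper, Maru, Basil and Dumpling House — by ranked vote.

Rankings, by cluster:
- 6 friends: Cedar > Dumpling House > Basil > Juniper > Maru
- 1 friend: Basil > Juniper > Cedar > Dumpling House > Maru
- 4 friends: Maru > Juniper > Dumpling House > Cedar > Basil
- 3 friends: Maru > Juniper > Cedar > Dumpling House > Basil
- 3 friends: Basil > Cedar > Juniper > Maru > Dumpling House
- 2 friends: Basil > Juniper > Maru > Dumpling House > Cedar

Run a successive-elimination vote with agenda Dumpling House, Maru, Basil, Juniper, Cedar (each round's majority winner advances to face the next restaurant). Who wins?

Round 1: Dumpling House vs Maru — 7–12, Maru advances.
Round 2: Maru vs Basil — 7–12, Basil advances.
Round 3: Basil vs Juniper — 12–7, Basil advances.
Round 4: Basil vs Cedar — 6–13, Cedar advances.
The agenda winner is Cedar.

Cedar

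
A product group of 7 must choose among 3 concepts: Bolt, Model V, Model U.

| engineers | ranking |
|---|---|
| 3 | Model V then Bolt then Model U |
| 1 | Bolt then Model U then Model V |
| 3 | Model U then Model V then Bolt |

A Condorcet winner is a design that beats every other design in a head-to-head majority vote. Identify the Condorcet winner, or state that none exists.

Check each pair by majority over 7 ballots:
Bolt vs Model V: Model V, 6–1.
Bolt–Model U: Bolt 4–3.
Model V–Model U: Model U 4–3.
Every design loses at least once (Bolt loses to Model V; Model V loses to Model U; Model U loses to Bolt). The majority relation contains the cycle Bolt > Model U > Model V > Bolt, so there is no Condorcet winner.

none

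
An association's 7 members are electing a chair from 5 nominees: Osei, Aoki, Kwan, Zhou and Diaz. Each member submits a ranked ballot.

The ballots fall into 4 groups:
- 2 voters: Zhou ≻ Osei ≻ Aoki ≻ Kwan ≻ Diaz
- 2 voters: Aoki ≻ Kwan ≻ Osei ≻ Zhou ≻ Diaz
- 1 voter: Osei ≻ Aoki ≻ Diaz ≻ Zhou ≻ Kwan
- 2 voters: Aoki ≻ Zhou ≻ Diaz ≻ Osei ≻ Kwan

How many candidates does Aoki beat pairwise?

4

Aoki against each rival (7 voters):
Aoki vs Osei: Aoki preferred on 2+2 = 4 ballots; Aoki wins 4–3.
Aoki vs Kwan: Aoki, 7–0.
Aoki vs Zhou: 5 to 2, Aoki.
Aoki vs Diaz: Aoki, 7–0.
Aoki beats Osei, Kwan, Zhou, Diaz — 4 pairwise wins.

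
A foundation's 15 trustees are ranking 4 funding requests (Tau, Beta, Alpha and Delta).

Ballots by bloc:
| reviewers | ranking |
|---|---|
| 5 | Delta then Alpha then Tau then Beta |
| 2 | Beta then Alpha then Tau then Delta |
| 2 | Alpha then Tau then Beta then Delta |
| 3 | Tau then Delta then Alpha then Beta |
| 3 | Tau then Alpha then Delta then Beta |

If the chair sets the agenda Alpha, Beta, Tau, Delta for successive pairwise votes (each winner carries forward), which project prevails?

Round 1: Alpha vs Beta — 13–2, Alpha advances.
Round 2: Alpha vs Tau — 9–6, Alpha advances.
Round 3: Alpha vs Delta — 7–8, Delta advances.
Delta survives the agenda.

Delta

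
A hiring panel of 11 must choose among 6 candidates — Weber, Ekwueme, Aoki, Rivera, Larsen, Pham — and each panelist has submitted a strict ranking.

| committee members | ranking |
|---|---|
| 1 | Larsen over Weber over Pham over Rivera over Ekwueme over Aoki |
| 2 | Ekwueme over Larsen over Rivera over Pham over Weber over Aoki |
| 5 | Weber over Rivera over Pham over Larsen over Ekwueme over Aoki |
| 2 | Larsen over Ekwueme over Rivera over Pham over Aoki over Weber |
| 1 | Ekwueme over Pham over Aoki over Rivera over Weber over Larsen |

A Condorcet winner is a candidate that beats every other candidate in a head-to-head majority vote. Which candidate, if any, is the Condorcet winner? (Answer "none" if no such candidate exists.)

Weber

Check each pair by majority over 11 ballots:
Weber vs Ekwueme: Weber is ranked higher on 1+5 = 6 ballots, Ekwueme on 5. Weber wins 6–5.
Weber vs Aoki: Weber is ranked higher on 1+2+5 = 8 ballots, Aoki on 3. Weber wins 8–3.
Weber vs Rivera: Weber is ranked higher on 1+5 = 6 ballots, Rivera on 5. Weber wins 6–5.
Weber vs Larsen: Weber is ranked higher on 5+1 = 6 ballots, Larsen on 5. Weber wins 6–5.
Weber vs Pham: Weber preferred on 1+5 = 6 ballots; Weber wins 6–5.
Ekwueme vs Aoki: Ekwueme is ranked higher on 1+2+5+2+1 = 11 ballots, Aoki on 0. Ekwueme wins 11–0.
Ekwueme vs Rivera: 5 to 6, Rivera.
Ekwueme vs Larsen: 3 to 8, Larsen.
Ekwueme vs Pham: 5 to 6, Pham.
Aoki vs Rivera: 1 to 10, Rivera.
Aoki vs Larsen: Aoki is ranked higher on 1 ballot, Larsen on 10. Larsen wins 10–1.
Aoki vs Pham: 0 to 11, Pham.
Rivera vs Larsen: 6 to 5, Rivera.
Rivera vs Pham: Rivera is ranked higher on 2+5+2 = 9 ballots, Pham on 2. Rivera wins 9–2.
Larsen vs Pham: 1+2+2 = 5 for Larsen, 6 for Pham — Pham by 6–5.
Weber wins every pairwise contest, so Weber is the Condorcet winner.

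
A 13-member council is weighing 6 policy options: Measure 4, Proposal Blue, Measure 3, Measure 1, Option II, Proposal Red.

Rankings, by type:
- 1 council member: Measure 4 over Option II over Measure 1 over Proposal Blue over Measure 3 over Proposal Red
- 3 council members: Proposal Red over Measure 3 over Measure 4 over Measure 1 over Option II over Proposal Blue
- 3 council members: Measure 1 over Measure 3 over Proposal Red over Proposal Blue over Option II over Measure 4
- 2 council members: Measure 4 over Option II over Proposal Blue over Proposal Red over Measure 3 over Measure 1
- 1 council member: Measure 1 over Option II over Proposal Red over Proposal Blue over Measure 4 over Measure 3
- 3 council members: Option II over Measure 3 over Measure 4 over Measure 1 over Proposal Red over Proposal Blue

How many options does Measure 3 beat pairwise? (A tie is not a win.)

Measure 3 against each rival (13 council members):
Measure 3 vs Measure 4: Measure 3 wins 9–4.
Measure 3–Proposal Blue: Measure 3 9–4.
Measure 3 vs Measure 1: 3+2+3 = 8 for Measure 3, 5 for Measure 1 — Measure 3 by 8–5.
Measure 3 vs Option II: 6 to 7, Option II.
Measure 3 vs Proposal Red: 7 to 6, Measure 3.
Measure 3 beats Measure 4, Proposal Blue, Measure 1, Proposal Red; loses to Option II — 4 pairwise wins.

4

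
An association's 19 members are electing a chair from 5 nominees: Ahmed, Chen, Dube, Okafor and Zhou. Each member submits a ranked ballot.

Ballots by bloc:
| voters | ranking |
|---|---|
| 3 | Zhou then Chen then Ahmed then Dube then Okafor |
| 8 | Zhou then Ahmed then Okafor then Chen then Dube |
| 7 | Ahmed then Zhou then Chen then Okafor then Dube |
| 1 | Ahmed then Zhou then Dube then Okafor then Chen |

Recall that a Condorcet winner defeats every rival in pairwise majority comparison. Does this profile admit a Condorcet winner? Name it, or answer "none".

Zhou

Head-to-head results (19 voters):
Ahmed vs Chen: Ahmed is ranked higher on 8+7+1 = 16 ballots, Chen on 3. Ahmed wins 16–3.
Ahmed vs Dube: Ahmed preferred on 3+8+7+1 = 19 ballots; Ahmed wins 19–0.
Ahmed vs Okafor: Ahmed wins 19–0.
Ahmed–Zhou: Zhou 11–8.
Chen vs Dube: Chen wins 18–1.
Chen vs Okafor: 10 to 9, Chen.
Chen vs Zhou: Zhou, 19–0.
Dube vs Okafor: Okafor, 15–4.
Dube vs Zhou: Zhou, 19–0.
Okafor–Zhou: Zhou 19–0.
Only Zhou has no losses; Zhou is the Condorcet winner.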